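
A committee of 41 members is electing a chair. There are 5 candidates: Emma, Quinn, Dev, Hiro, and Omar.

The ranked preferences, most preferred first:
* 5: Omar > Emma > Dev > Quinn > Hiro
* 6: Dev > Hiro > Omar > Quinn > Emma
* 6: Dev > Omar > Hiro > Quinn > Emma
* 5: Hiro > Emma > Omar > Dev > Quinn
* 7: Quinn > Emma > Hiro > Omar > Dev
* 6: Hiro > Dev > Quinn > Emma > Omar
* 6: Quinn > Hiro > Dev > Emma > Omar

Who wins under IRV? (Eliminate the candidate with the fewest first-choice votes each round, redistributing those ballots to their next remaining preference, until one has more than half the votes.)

Round 1: Emma 0, Quinn 13, Dev 12, Hiro 11, Omar 5. Emma eliminated.
Round 2: Quinn 13, Dev 12, Hiro 11, Omar 5. Omar eliminated.
Round 3: Quinn 13, Dev 17, Hiro 11. Hiro eliminated.
Round 4: Quinn 13, Dev 28. Dev has a majority (≥21).

Dev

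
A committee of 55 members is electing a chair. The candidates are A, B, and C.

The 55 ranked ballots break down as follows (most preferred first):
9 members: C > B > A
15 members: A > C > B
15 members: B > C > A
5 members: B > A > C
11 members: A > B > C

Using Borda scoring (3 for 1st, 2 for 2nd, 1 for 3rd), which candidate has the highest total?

A: 9×1 + 15×3 + 15×1 + 5×2 + 11×3 = 112
B: 9×2 + 15×1 + 15×3 + 5×3 + 11×2 = 115
C: 9×3 + 15×2 + 15×2 + 5×1 + 11×1 = 103

B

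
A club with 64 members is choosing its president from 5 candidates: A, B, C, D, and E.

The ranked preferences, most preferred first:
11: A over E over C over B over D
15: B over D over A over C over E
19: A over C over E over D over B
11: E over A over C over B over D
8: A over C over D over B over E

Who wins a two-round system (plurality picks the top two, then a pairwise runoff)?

Round 1 first-place votes: A 38, B 15, C 0, D 0, E 11. A and B advance.
Runoff: A is ranked above B on 49 ballots, B above A on 15.

A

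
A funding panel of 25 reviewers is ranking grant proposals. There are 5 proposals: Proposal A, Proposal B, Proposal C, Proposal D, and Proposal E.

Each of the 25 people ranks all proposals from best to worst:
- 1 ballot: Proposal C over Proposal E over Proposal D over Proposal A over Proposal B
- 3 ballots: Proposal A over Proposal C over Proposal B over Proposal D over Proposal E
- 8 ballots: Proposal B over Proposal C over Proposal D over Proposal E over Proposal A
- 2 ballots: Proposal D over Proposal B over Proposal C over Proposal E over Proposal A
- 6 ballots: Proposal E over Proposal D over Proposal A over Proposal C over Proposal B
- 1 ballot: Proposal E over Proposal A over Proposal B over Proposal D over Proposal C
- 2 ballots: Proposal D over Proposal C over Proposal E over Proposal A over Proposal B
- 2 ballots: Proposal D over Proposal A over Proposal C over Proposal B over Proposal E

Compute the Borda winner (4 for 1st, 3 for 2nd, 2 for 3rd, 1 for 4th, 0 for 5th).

Proposal D

Proposal A: 1×1 + 3×4 + 8×0 + 2×0 + 6×2 + 1×3 + 2×1 + 2×3 = 36
Proposal B: 1×0 + 3×2 + 8×4 + 2×3 + 6×0 + 1×2 + 2×0 + 2×1 = 48
Proposal C: 1×4 + 3×3 + 8×3 + 2×2 + 6×1 + 1×0 + 2×3 + 2×2 = 57
Proposal D: 1×2 + 3×1 + 8×2 + 2×4 + 6×3 + 1×1 + 2×4 + 2×4 = 64
Proposal E: 1×3 + 3×0 + 8×1 + 2×1 + 6×4 + 1×4 + 2×2 + 2×0 = 45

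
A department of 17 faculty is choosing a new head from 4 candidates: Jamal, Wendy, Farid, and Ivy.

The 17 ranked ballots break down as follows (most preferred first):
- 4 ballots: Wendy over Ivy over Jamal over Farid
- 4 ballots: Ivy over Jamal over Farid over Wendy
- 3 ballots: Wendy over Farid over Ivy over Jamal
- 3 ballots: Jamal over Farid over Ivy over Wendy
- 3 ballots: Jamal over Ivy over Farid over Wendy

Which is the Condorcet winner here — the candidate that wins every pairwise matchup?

Ivy

Ivy vs Jamal: 11–6
Ivy vs Wendy: 10–7
Ivy vs Farid: 11–6
Ivy beats every other candidate.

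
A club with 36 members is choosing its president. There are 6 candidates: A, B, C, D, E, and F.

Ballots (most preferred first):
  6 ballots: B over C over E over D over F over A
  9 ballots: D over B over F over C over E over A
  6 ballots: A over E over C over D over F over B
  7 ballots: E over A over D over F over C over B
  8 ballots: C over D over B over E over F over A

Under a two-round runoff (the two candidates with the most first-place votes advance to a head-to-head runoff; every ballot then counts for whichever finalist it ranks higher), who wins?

C

Round 1 first-place votes: A 6, B 6, C 8, D 9, E 7, F 0. D and C advance.
Runoff: D is ranked above C on 16 ballots, C above D on 20.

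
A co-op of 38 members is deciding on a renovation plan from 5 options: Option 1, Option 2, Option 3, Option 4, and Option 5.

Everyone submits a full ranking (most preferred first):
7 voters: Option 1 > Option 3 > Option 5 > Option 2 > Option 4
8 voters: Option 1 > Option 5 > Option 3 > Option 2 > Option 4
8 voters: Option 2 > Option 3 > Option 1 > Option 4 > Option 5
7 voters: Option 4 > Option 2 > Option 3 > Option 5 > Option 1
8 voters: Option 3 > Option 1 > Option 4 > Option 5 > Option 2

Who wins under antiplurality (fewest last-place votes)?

Last-place votes: Option 1 7, Option 2 8, Option 3 0, Option 4 15, Option 5 8.

Option 3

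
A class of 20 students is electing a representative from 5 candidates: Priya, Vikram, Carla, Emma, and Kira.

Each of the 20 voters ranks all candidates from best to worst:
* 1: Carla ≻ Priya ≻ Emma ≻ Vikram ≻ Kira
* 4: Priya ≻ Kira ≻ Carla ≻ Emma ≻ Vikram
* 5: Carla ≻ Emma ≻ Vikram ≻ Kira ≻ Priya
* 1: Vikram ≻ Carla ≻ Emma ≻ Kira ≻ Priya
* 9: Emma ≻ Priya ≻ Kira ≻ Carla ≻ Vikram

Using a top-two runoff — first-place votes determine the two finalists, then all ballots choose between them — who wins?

Carla

Round 1 first-place votes: Priya 4, Vikram 1, Carla 6, Emma 9, Kira 0. Emma and Carla advance.
Runoff: Emma is ranked above Carla on 9 ballots, Carla above Emma on 11.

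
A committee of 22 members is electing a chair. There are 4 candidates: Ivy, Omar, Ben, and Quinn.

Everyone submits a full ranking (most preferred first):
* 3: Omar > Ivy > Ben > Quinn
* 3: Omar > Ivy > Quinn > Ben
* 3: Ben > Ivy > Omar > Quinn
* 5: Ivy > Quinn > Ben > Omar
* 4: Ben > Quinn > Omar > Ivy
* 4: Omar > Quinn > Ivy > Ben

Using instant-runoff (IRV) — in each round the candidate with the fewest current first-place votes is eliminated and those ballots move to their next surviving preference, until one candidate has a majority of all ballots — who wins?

Round 1: Ivy 5, Omar 10, Ben 7, Quinn 0. Quinn eliminated.
Round 2: Ivy 5, Omar 10, Ben 7. Ivy eliminated.
Round 3: Omar 10, Ben 12. Ben has a majority (≥12).

Ben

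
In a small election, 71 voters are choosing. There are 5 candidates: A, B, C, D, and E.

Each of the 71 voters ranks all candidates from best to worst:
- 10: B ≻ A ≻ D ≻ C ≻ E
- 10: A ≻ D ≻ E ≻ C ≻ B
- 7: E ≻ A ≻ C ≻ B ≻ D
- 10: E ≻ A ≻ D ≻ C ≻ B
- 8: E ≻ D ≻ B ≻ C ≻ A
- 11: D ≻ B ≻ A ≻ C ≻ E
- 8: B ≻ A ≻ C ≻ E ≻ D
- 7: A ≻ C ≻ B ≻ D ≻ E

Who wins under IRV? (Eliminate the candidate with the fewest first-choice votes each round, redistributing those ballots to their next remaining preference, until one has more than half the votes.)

B

Round 1: A 17, B 18, C 0, D 11, E 25. C eliminated.
Round 2: A 17, B 18, D 11, E 25. D eliminated.
Round 3: A 17, B 29, E 25. A eliminated.
Round 4: B 36, E 35. B has a majority (≥36).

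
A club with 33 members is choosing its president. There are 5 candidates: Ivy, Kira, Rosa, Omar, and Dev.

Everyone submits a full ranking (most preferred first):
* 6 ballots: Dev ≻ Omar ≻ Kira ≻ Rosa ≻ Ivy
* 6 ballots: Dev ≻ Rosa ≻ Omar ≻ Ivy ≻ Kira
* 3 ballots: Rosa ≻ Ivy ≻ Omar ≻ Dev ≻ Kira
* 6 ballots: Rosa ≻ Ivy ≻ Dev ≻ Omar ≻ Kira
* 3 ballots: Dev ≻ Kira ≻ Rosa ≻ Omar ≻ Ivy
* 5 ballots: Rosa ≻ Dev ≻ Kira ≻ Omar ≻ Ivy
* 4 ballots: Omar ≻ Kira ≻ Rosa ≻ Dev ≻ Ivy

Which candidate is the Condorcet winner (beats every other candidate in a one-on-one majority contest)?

Rosa

Rosa vs Ivy: 33–0
Rosa vs Kira: 20–13
Rosa vs Omar: 23–10
Rosa vs Dev: 18–15
Rosa beats every other candidate.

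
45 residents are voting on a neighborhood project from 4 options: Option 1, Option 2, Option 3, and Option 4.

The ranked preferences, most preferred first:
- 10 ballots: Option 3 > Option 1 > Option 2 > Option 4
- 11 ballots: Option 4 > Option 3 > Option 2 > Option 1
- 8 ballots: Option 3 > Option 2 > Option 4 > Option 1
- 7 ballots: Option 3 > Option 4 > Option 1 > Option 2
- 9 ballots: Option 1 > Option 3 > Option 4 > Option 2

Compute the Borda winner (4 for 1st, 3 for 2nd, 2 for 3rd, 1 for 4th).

Option 3

Option 1: 10×3 + 11×1 + 8×1 + 7×2 + 9×4 = 99
Option 2: 10×2 + 11×2 + 8×3 + 7×1 + 9×1 = 82
Option 3: 10×4 + 11×3 + 8×4 + 7×4 + 9×3 = 160
Option 4: 10×1 + 11×4 + 8×2 + 7×3 + 9×2 = 109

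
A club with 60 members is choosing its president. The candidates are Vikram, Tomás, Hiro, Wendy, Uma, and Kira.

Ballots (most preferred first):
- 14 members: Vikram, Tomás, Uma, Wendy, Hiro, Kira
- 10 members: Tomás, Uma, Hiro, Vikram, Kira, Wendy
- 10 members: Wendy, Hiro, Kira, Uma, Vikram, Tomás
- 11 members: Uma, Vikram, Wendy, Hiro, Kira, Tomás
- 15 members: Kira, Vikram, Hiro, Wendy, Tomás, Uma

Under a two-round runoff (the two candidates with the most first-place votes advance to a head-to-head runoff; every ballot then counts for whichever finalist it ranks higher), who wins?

Round 1 first-place votes: Vikram 14, Tomás 10, Hiro 0, Wendy 10, Uma 11, Kira 15. Kira and Vikram advance.
Runoff: Kira is ranked above Vikram on 25 ballots, Vikram above Kira on 35.

Vikram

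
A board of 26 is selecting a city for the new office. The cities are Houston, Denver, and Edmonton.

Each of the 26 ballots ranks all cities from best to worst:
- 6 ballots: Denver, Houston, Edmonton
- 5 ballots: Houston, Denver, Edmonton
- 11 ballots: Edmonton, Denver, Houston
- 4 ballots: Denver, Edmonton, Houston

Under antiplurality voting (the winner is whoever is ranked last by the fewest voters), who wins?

Denver

Last-place votes: Houston 15, Denver 0, Edmonton 11.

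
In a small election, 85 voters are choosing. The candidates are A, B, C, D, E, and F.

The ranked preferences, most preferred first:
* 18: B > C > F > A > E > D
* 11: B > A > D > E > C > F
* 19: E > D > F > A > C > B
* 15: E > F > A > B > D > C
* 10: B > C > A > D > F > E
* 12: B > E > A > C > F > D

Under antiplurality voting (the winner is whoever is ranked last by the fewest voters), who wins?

A

Last-place votes: A 0, B 19, C 15, D 30, E 10, F 11.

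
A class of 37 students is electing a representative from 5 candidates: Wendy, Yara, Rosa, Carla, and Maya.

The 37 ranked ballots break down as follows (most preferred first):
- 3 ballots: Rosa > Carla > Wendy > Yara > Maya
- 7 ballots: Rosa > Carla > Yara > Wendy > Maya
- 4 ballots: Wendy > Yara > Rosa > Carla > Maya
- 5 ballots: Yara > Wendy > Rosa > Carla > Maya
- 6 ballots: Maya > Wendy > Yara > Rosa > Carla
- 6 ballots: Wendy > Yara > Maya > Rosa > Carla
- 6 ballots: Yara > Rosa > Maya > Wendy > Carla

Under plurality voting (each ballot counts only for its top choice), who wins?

Yara

First-place votes: Wendy 10, Yara 11, Rosa 10, Carla 0, Maya 6.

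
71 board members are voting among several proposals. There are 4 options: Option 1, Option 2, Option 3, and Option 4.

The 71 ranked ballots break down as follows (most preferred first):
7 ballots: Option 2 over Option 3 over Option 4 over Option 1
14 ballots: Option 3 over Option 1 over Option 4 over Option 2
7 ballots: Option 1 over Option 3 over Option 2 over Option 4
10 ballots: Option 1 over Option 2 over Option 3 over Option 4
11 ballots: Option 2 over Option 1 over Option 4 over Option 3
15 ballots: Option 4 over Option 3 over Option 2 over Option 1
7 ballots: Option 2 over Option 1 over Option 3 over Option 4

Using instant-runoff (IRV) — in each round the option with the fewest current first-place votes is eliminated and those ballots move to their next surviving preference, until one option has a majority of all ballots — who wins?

Option 2

Round 1: Option 1 17, Option 2 25, Option 3 14, Option 4 15. Option 3 eliminated.
Round 2: Option 1 31, Option 2 25, Option 4 15. Option 4 eliminated.
Round 3: Option 1 31, Option 2 40. Option 2 has a majority (≥36).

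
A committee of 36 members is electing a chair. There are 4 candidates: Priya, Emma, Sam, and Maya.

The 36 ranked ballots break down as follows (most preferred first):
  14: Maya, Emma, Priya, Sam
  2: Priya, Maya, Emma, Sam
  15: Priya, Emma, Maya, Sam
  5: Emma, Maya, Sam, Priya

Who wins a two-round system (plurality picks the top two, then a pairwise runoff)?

Maya

Round 1 first-place votes: Priya 17, Emma 5, Sam 0, Maya 14. Priya and Maya advance.
Runoff: Priya is ranked above Maya on 17 ballots, Maya above Priya on 19.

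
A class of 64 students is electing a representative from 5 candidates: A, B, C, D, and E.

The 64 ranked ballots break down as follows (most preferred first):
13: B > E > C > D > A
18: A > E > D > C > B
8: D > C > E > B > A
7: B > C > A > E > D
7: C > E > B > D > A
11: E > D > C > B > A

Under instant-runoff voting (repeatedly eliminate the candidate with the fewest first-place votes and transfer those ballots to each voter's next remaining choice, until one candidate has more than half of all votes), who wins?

E

Round 1: A 18, B 20, C 7, D 8, E 11. C eliminated.
Round 2: A 18, B 20, D 8, E 18. D eliminated.
Round 3: A 18, B 20, E 26. A eliminated.
Round 4: B 20, E 44. E has a majority (≥33).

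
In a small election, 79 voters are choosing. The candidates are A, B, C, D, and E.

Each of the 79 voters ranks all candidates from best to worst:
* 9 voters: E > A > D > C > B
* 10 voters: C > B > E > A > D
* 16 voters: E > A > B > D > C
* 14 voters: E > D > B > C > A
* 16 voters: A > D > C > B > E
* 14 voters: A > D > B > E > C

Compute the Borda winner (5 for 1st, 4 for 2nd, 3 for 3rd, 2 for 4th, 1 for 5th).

A: 9×4 + 10×2 + 16×4 + 14×1 + 16×5 + 14×5 = 284
B: 9×1 + 10×4 + 16×3 + 14×3 + 16×2 + 14×3 = 213
C: 9×2 + 10×5 + 16×1 + 14×2 + 16×3 + 14×1 = 174
D: 9×3 + 10×1 + 16×2 + 14×4 + 16×4 + 14×4 = 245
E: 9×5 + 10×3 + 16×5 + 14×5 + 16×1 + 14×2 = 269

A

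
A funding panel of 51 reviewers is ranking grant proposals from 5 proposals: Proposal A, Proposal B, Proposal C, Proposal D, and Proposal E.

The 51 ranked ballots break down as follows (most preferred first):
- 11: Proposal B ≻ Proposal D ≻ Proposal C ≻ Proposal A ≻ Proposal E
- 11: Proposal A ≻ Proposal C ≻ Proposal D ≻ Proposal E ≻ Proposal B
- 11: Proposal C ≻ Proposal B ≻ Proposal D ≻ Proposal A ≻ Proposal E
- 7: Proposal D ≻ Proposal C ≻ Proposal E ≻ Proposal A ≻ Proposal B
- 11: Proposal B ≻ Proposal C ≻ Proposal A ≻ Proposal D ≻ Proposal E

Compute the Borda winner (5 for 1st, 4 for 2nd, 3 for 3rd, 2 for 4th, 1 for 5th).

Proposal A: 11×2 + 11×5 + 11×2 + 7×2 + 11×3 = 146
Proposal B: 11×5 + 11×1 + 11×4 + 7×1 + 11×5 = 172
Proposal C: 11×3 + 11×4 + 11×5 + 7×4 + 11×4 = 204
Proposal D: 11×4 + 11×3 + 11×3 + 7×5 + 11×2 = 167
Proposal E: 11×1 + 11×2 + 11×1 + 7×3 + 11×1 = 76

Proposal C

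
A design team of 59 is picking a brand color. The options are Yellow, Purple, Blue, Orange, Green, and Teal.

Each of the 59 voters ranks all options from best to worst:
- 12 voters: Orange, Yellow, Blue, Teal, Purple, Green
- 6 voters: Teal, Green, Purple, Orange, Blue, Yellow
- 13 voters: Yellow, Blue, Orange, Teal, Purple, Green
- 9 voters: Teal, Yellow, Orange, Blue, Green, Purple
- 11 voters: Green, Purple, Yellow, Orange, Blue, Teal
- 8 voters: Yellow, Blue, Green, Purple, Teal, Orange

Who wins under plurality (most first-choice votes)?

Yellow

First-place votes: Yellow 21, Purple 0, Blue 0, Orange 12, Green 11, Teal 15.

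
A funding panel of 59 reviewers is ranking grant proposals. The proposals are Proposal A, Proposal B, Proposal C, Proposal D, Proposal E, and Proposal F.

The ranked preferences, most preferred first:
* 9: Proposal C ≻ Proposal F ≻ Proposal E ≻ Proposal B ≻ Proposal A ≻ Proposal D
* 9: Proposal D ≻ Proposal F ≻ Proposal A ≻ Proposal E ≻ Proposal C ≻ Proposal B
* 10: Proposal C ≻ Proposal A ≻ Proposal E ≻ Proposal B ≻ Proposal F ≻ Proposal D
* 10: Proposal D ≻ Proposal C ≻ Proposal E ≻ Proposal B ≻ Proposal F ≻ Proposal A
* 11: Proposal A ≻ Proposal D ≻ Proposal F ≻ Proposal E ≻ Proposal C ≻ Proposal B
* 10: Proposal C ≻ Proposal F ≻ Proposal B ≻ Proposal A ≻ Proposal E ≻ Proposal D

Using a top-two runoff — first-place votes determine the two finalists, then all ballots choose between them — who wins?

Proposal D

Round 1 first-place votes: Proposal A 11, Proposal B 0, Proposal C 29, Proposal D 19, Proposal E 0, Proposal F 0. Proposal C and Proposal D advance.
Runoff: Proposal C is ranked above Proposal D on 29 ballots, Proposal D above Proposal C on 30.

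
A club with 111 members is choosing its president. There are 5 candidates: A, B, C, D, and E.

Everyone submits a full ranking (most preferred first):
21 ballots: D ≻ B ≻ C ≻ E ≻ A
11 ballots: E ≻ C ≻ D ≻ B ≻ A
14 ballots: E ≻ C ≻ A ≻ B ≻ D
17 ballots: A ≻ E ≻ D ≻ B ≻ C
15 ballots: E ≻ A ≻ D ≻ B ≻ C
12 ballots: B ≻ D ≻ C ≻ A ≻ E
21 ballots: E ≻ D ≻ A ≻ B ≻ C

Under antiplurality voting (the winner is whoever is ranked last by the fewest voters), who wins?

B

Last-place votes: A 32, B 0, C 53, D 14, E 12.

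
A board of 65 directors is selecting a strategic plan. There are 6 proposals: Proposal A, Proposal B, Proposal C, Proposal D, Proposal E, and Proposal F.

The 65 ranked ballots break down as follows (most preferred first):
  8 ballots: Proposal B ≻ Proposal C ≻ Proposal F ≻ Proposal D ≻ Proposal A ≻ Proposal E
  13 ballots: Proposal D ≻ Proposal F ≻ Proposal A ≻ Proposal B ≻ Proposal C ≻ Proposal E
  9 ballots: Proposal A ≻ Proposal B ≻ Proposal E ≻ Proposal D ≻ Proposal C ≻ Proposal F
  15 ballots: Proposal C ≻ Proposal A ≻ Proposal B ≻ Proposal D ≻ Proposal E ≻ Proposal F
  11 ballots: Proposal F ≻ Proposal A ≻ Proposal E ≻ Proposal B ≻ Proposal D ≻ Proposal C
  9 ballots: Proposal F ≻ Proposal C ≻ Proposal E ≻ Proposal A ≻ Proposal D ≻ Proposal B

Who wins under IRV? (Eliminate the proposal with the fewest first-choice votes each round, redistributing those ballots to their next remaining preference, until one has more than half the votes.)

Proposal D

Round 1: Proposal A 9, Proposal B 8, Proposal C 15, Proposal D 13, Proposal E 0, Proposal F 20. Proposal E eliminated.
Round 2: Proposal A 9, Proposal B 8, Proposal C 15, Proposal D 13, Proposal F 20. Proposal B eliminated.
Round 3: Proposal A 9, Proposal C 23, Proposal D 13, Proposal F 20. Proposal A eliminated.
Round 4: Proposal C 23, Proposal D 22, Proposal F 20. Proposal F eliminated.
Round 5: Proposal C 32, Proposal D 33. Proposal D has a majority (≥33).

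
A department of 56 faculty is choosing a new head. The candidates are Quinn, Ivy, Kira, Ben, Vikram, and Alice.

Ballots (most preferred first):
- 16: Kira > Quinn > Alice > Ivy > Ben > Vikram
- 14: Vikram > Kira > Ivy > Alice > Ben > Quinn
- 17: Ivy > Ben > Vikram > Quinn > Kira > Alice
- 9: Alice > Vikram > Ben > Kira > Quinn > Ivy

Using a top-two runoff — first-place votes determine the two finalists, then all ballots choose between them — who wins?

Kira

Round 1 first-place votes: Quinn 0, Ivy 17, Kira 16, Ben 0, Vikram 14, Alice 9. Ivy and Kira advance.
Runoff: Ivy is ranked above Kira on 17 ballots, Kira above Ivy on 39.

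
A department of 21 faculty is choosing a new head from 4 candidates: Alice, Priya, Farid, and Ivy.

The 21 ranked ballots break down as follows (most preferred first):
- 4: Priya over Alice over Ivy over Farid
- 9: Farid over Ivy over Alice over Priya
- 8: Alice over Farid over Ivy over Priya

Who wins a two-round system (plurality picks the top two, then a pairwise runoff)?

Alice

Round 1 first-place votes: Alice 8, Priya 4, Farid 9, Ivy 0. Farid and Alice advance.
Runoff: Farid is ranked above Alice on 9 ballots, Alice above Farid on 12.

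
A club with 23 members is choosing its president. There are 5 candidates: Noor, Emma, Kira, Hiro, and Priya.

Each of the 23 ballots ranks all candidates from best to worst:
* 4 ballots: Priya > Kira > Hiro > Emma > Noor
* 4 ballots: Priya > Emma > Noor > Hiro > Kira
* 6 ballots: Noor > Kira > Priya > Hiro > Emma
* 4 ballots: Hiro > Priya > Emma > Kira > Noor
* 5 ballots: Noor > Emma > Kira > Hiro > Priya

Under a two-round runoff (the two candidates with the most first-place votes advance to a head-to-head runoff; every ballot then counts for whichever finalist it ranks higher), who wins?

Priya

Round 1 first-place votes: Noor 11, Emma 0, Kira 0, Hiro 4, Priya 8. Noor and Priya advance.
Runoff: Noor is ranked above Priya on 11 ballots, Priya above Noor on 12.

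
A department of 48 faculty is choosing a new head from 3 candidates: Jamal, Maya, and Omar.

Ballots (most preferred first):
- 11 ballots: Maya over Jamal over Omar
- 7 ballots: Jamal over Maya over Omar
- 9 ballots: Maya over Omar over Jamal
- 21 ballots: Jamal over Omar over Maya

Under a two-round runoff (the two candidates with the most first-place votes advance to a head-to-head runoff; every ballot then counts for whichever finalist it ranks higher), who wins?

Jamal

Round 1 first-place votes: Jamal 28, Maya 20, Omar 0. Jamal and Maya advance.
Runoff: Jamal is ranked above Maya on 28 ballots, Maya above Jamal on 20.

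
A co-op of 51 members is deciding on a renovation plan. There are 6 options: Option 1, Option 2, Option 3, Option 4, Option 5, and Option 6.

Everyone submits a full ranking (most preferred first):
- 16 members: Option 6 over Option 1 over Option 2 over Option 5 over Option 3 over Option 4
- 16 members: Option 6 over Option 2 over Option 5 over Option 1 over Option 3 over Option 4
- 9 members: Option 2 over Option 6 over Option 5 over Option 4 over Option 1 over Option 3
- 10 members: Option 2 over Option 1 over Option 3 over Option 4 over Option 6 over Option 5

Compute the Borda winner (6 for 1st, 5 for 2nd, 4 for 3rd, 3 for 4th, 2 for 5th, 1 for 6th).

Option 1: 16×5 + 16×3 + 9×2 + 10×5 = 196
Option 2: 16×4 + 16×5 + 9×6 + 10×6 = 258
Option 3: 16×2 + 16×2 + 9×1 + 10×4 = 113
Option 4: 16×1 + 16×1 + 9×3 + 10×3 = 89
Option 5: 16×3 + 16×4 + 9×4 + 10×1 = 158
Option 6: 16×6 + 16×6 + 9×5 + 10×2 = 257

Option 2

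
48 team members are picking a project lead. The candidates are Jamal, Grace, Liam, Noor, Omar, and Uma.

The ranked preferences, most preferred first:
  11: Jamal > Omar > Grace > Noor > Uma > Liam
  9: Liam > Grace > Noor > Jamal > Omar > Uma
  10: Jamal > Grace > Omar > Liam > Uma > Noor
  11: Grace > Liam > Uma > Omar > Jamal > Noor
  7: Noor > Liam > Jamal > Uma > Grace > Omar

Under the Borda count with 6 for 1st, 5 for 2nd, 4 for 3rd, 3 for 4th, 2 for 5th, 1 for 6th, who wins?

Grace

Jamal: 11×6 + 9×3 + 10×6 + 11×2 + 7×4 = 203
Grace: 11×4 + 9×5 + 10×5 + 11×6 + 7×2 = 219
Liam: 11×1 + 9×6 + 10×3 + 11×5 + 7×5 = 185
Noor: 11×3 + 9×4 + 10×1 + 11×1 + 7×6 = 132
Omar: 11×5 + 9×2 + 10×4 + 11×3 + 7×1 = 153
Uma: 11×2 + 9×1 + 10×2 + 11×4 + 7×3 = 116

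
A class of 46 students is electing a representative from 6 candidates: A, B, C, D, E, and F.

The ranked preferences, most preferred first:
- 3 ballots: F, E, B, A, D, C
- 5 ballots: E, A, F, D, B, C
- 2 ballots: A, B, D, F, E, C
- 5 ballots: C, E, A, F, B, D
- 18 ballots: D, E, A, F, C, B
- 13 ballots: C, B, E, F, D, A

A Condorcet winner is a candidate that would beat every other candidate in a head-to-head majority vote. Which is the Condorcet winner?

E vs A: 44–2
E vs B: 31–15
E vs C: 28–18
E vs D: 26–20
E vs F: 41–5
E beats every other candidate.

E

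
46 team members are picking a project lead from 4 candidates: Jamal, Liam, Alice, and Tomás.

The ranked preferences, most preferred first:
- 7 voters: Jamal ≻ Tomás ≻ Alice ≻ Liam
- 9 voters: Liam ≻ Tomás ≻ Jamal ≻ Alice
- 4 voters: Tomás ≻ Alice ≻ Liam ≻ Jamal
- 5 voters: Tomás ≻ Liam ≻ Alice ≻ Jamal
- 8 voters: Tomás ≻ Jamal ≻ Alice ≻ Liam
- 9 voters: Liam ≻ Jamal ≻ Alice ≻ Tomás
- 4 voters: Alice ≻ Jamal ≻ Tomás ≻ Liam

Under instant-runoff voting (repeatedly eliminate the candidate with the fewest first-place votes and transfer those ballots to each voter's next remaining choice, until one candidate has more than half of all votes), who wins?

Round 1: Jamal 7, Liam 18, Alice 4, Tomás 17. Alice eliminated.
Round 2: Jamal 11, Liam 18, Tomás 17. Jamal eliminated.
Round 3: Liam 18, Tomás 28. Tomás has a majority (≥24).

Tomás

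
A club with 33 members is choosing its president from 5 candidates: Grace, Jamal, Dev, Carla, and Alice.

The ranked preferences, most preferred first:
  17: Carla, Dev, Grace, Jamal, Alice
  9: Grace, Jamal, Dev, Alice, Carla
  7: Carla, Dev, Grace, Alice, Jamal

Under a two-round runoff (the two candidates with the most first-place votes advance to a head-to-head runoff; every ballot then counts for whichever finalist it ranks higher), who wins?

Round 1 first-place votes: Grace 9, Jamal 0, Dev 0, Carla 24, Alice 0. Carla and Grace advance.
Runoff: Carla is ranked above Grace on 24 ballots, Grace above Carla on 9.

Carla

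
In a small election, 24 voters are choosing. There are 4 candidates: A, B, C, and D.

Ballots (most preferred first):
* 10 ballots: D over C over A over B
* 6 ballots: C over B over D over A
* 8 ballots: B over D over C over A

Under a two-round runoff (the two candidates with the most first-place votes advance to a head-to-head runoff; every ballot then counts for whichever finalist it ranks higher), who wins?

B

Round 1 first-place votes: A 0, B 8, C 6, D 10. D and B advance.
Runoff: D is ranked above B on 10 ballots, B above D on 14.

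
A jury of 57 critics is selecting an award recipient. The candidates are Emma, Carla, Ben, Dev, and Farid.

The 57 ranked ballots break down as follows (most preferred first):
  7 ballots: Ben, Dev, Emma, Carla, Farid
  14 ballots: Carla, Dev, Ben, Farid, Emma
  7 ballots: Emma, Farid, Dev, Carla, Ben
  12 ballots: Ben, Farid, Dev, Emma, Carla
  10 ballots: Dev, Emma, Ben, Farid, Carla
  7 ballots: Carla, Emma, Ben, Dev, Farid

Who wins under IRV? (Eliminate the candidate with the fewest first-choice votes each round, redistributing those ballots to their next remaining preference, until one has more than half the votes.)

Ben

Round 1: Emma 7, Carla 21, Ben 19, Dev 10, Farid 0. Farid eliminated.
Round 2: Emma 7, Carla 21, Ben 19, Dev 10. Emma eliminated.
Round 3: Carla 21, Ben 19, Dev 17. Dev eliminated.
Round 4: Carla 28, Ben 29. Ben has a majority (≥29).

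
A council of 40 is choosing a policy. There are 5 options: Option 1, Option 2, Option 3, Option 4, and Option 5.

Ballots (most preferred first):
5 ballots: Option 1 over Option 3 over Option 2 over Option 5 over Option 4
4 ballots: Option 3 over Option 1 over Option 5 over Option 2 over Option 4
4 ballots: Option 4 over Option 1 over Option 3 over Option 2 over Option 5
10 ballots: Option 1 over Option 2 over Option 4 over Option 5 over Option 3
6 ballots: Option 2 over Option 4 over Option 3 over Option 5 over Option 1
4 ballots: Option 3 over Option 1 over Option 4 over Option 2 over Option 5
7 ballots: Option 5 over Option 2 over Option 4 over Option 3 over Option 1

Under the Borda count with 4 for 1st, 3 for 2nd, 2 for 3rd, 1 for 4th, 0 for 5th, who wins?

Option 1: 5×4 + 4×3 + 4×3 + 10×4 + 6×0 + 4×3 + 7×0 = 96
Option 2: 5×2 + 4×1 + 4×1 + 10×3 + 6×4 + 4×1 + 7×3 = 97
Option 3: 5×3 + 4×4 + 4×2 + 10×0 + 6×2 + 4×4 + 7×1 = 74
Option 4: 5×0 + 4×0 + 4×4 + 10×2 + 6×3 + 4×2 + 7×2 = 76
Option 5: 5×1 + 4×2 + 4×0 + 10×1 + 6×1 + 4×0 + 7×4 = 57

Option 2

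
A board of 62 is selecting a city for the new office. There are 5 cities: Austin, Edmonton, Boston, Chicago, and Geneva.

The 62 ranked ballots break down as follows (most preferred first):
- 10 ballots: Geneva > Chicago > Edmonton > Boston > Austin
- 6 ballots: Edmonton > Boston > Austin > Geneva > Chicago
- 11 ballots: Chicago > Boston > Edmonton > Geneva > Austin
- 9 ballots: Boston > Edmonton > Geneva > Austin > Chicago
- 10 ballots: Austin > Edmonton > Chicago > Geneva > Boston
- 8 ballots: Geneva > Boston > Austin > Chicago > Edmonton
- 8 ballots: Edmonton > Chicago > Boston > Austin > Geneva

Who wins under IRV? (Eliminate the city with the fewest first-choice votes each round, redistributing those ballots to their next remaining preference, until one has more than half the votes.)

Round 1: Austin 10, Edmonton 14, Boston 9, Chicago 11, Geneva 18. Boston eliminated.
Round 2: Austin 10, Edmonton 23, Chicago 11, Geneva 18. Austin eliminated.
Round 3: Edmonton 33, Chicago 11, Geneva 18. Edmonton has a majority (≥32).

Edmonton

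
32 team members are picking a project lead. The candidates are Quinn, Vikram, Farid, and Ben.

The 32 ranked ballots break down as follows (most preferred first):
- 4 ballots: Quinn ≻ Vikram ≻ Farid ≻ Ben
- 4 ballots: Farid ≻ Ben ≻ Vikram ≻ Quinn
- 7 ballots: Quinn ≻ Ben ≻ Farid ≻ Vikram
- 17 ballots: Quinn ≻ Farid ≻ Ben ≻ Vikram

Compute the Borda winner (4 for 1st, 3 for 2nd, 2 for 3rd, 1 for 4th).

Quinn: 4×4 + 4×1 + 7×4 + 17×4 = 116
Vikram: 4×3 + 4×2 + 7×1 + 17×1 = 44
Farid: 4×2 + 4×4 + 7×2 + 17×3 = 89
Ben: 4×1 + 4×3 + 7×3 + 17×2 = 71

Quinn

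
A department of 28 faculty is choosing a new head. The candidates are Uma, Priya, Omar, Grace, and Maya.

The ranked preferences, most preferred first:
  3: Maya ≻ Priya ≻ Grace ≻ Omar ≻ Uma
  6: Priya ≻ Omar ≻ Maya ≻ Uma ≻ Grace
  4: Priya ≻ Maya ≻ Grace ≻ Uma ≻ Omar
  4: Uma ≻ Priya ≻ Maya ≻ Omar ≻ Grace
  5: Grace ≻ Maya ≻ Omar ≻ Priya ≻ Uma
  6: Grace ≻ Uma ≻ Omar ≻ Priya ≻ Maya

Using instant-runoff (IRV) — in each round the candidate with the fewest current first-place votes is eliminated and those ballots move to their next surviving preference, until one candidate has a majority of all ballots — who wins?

Round 1: Uma 4, Priya 10, Omar 0, Grace 11, Maya 3. Omar eliminated.
Round 2: Uma 4, Priya 10, Grace 11, Maya 3. Maya eliminated.
Round 3: Uma 4, Priya 13, Grace 11. Uma eliminated.
Round 4: Priya 17, Grace 11. Priya has a majority (≥15).

Priya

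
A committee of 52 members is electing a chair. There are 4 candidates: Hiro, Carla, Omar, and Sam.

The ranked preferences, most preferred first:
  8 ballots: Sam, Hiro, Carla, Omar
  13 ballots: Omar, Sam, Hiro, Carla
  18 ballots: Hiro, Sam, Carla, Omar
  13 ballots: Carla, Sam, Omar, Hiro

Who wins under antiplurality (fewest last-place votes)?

Last-place votes: Hiro 13, Carla 13, Omar 26, Sam 0.

Sam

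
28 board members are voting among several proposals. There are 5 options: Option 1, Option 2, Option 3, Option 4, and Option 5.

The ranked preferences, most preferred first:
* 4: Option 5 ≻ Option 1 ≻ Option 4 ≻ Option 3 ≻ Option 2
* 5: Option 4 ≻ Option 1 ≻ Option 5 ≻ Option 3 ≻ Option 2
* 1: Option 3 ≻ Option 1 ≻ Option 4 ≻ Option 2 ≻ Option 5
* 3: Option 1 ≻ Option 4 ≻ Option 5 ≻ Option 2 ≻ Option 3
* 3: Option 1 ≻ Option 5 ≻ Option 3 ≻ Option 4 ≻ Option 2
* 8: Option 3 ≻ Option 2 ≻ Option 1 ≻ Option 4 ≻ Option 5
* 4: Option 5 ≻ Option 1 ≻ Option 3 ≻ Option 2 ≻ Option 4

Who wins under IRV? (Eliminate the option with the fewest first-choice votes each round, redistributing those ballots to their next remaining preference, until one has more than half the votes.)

Option 1

Round 1: Option 1 6, Option 2 0, Option 3 9, Option 4 5, Option 5 8. Option 2 eliminated.
Round 2: Option 1 6, Option 3 9, Option 4 5, Option 5 8. Option 4 eliminated.
Round 3: Option 1 11, Option 3 9, Option 5 8. Option 5 eliminated.
Round 4: Option 1 19, Option 3 9. Option 1 has a majority (≥15).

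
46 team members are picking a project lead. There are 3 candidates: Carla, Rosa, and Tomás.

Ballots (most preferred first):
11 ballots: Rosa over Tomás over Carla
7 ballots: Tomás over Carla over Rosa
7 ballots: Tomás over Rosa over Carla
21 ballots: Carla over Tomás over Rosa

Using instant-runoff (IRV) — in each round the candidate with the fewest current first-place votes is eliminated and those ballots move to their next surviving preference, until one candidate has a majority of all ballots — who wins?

Round 1: Carla 21, Rosa 11, Tomás 14. Rosa eliminated.
Round 2: Carla 21, Tomás 25. Tomás has a majority (≥24).

Tomás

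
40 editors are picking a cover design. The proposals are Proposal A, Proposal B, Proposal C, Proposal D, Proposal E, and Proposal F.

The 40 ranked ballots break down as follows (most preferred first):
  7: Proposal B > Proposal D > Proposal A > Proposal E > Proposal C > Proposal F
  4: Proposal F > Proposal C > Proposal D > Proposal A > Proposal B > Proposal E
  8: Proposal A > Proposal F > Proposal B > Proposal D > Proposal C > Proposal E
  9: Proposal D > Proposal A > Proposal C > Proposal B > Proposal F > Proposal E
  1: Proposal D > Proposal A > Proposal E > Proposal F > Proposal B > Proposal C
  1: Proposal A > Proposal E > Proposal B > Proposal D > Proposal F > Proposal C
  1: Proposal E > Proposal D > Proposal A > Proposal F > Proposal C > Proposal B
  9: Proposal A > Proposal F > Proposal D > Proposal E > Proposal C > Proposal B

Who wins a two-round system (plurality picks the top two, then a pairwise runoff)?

Round 1 first-place votes: Proposal A 18, Proposal B 7, Proposal C 0, Proposal D 10, Proposal E 1, Proposal F 4. Proposal A and Proposal D advance.
Runoff: Proposal A is ranked above Proposal D on 18 ballots, Proposal D above Proposal A on 22.

Proposal D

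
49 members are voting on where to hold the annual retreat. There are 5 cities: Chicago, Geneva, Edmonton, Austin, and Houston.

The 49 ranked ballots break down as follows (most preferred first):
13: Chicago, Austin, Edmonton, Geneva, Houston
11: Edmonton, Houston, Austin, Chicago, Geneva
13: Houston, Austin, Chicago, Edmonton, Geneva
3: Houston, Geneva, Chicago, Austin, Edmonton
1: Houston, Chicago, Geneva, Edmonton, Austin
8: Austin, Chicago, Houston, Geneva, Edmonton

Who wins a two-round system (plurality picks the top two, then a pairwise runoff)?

Round 1 first-place votes: Chicago 13, Geneva 0, Edmonton 11, Austin 8, Houston 17. Houston and Chicago advance.
Runoff: Houston is ranked above Chicago on 28 ballots, Chicago above Houston on 21.

Houston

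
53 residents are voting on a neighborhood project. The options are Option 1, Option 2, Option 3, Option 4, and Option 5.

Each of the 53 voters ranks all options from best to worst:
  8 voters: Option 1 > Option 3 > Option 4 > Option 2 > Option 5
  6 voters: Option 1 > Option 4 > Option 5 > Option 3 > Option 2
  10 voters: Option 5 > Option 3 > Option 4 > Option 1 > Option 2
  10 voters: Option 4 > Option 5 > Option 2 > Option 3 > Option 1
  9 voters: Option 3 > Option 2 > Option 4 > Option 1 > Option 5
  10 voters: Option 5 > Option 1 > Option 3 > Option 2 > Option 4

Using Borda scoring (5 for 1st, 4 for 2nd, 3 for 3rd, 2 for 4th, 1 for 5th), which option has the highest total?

Option 1: 8×5 + 6×5 + 10×2 + 10×1 + 9×2 + 10×4 = 158
Option 2: 8×2 + 6×1 + 10×1 + 10×3 + 9×4 + 10×2 = 118
Option 3: 8×4 + 6×2 + 10×4 + 10×2 + 9×5 + 10×3 = 179
Option 4: 8×3 + 6×4 + 10×3 + 10×5 + 9×3 + 10×1 = 165
Option 5: 8×1 + 6×3 + 10×5 + 10×4 + 9×1 + 10×5 = 175

Option 3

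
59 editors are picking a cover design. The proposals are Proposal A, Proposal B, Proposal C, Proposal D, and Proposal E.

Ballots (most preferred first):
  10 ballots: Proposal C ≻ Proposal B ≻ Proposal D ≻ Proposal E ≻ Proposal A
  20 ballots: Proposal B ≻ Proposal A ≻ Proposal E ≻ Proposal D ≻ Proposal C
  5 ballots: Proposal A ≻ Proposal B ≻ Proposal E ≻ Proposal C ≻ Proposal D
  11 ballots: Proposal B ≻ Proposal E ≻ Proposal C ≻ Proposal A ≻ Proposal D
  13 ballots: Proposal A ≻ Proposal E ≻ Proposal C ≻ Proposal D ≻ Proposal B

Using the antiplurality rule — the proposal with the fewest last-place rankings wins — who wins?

Proposal E

Last-place votes: Proposal A 10, Proposal B 13, Proposal C 20, Proposal D 16, Proposal E 0.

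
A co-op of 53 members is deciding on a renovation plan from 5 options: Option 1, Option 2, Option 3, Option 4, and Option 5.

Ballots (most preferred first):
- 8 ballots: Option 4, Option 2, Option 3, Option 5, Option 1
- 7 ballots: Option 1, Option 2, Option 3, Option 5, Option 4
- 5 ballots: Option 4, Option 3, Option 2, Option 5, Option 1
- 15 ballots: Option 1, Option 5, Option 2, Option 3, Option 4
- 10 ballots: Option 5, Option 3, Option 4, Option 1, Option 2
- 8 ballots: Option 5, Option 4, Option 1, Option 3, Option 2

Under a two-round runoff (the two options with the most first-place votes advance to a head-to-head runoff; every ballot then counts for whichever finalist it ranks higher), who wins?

Option 5

Round 1 first-place votes: Option 1 22, Option 2 0, Option 3 0, Option 4 13, Option 5 18. Option 1 and Option 5 advance.
Runoff: Option 1 is ranked above Option 5 on 22 ballots, Option 5 above Option 1 on 31.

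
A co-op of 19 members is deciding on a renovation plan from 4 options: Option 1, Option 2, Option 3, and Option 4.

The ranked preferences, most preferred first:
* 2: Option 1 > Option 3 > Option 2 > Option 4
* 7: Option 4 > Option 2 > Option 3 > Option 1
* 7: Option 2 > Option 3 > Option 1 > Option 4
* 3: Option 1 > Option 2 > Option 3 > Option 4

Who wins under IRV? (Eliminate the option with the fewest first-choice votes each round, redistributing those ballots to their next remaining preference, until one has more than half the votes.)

Option 2

Round 1: Option 1 5, Option 2 7, Option 3 0, Option 4 7. Option 3 eliminated.
Round 2: Option 1 5, Option 2 7, Option 4 7. Option 1 eliminated.
Round 3: Option 2 12, Option 4 7. Option 2 has a majority (≥10).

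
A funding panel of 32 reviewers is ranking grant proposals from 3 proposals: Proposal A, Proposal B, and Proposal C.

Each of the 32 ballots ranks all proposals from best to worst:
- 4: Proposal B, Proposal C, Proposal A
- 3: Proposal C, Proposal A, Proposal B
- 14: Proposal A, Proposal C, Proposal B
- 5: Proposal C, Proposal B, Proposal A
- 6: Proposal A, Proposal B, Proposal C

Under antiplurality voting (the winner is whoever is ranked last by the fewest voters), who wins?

Last-place votes: Proposal A 9, Proposal B 17, Proposal C 6.

Proposal C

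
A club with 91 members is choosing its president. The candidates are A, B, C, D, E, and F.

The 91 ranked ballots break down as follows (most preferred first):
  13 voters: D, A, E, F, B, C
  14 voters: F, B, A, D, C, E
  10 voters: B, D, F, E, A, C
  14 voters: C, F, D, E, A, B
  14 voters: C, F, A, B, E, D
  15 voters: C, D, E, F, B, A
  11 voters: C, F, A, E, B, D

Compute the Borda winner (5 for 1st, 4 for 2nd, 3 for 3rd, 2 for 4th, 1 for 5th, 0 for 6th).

F

A: 13×4 + 14×3 + 10×1 + 14×1 + 14×3 + 15×0 + 11×3 = 193
B: 13×1 + 14×4 + 10×5 + 14×0 + 14×2 + 15×1 + 11×1 = 173
C: 13×0 + 14×1 + 10×0 + 14×5 + 14×5 + 15×5 + 11×5 = 284
D: 13×5 + 14×2 + 10×4 + 14×3 + 14×0 + 15×4 + 11×0 = 235
E: 13×3 + 14×0 + 10×2 + 14×2 + 14×1 + 15×3 + 11×2 = 168
F: 13×2 + 14×5 + 10×3 + 14×4 + 14×4 + 15×2 + 11×4 = 312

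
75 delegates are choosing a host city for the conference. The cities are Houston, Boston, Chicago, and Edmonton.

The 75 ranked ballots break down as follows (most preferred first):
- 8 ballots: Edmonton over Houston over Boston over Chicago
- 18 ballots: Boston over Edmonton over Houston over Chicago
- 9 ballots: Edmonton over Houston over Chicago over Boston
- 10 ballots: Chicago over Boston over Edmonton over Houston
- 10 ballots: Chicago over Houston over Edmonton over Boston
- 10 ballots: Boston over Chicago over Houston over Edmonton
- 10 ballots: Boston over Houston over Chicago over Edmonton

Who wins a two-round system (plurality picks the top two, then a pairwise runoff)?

Boston

Round 1 first-place votes: Houston 0, Boston 38, Chicago 20, Edmonton 17. Boston and Chicago advance.
Runoff: Boston is ranked above Chicago on 46 ballots, Chicago above Boston on 29.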